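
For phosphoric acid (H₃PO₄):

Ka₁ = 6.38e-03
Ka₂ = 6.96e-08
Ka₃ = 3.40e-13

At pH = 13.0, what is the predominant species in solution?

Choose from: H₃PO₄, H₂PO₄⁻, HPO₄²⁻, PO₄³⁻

pKa₁ = 2.20, pKa₂ = 7.16, pKa₃ = 12.47. For a polyprotic acid the predominant species crosses at each pKa: below pKa_n the protonated form dominates, above it the deprotonated form does. At pH = 13.0, the predominant species is PO₄³⁻.

PO₄³⁻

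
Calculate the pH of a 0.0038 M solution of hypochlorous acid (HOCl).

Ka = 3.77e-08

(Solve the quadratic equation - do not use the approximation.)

x² + Ka×x - Ka×C = 0. Using quadratic formula: [H⁺] = 1.1950e-05

pH = 4.92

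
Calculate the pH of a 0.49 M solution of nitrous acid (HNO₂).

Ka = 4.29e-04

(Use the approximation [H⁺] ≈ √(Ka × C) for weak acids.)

[H⁺] = √(Ka × C) = √(4.29e-04 × 0.49) = 1.4499e-02. pH = -log(1.4499e-02)

pH = 1.84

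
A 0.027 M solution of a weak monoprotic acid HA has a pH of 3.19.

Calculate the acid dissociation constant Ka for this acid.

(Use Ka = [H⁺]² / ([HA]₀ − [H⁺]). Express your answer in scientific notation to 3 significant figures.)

[H⁺] = 10^(−pH) = 10^(−3.19) = 6.457e-04 M. For HA ⇌ H⁺ + A⁻, Ka = [H⁺][A⁻]/[HA] = [H⁺]² / ([HA]₀ − [H⁺]) = (6.457e-04)² / (0.027 − 6.457e-04) = 1.58e-05.

K_a = 1.58e-05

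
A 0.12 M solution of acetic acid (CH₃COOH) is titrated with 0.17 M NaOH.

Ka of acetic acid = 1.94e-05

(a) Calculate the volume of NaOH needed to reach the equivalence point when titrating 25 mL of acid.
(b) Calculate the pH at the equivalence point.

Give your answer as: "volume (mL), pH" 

moles acid = 0.12 × 25/1000 = 0.003 mol; V_base = moles/0.17 × 1000 = 17.6 mL. At equivalence only the conjugate base is present: [A⁻] = 0.003/0.043 = 7.0345e-02 M. Kb = Kw/Ka = 5.15e-10; [OH⁻] = √(Kb × [A⁻]) = 6.0216e-06; pOH = 5.22; pH = 14 - pOH = 8.78.

V = 17.6 mL, pH = 8.78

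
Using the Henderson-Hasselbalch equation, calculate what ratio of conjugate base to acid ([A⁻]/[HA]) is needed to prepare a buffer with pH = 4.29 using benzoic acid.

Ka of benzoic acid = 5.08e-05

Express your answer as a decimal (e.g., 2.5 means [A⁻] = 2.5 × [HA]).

pKa = -log(5.08e-05) = 4.2941. pH = pKa + log([A⁻]/[HA]), so log([A⁻]/[HA]) = pH − pKa = 4.29 − 4.2941 = -0.0041. [A⁻]/[HA] = 10^(-0.0041) = 0.991

[A⁻]/[HA] = 0.991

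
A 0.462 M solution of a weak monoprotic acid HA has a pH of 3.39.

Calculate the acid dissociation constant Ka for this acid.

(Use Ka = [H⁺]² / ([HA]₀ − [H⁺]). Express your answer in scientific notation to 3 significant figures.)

[H⁺] = 10^(−pH) = 10^(−3.39) = 4.074e-04 M. For HA ⇌ H⁺ + A⁻, Ka = [H⁺][A⁻]/[HA] = [H⁺]² / ([HA]₀ − [H⁺]) = (4.074e-04)² / (0.462 − 4.074e-04) = 3.60e-07.

K_a = 3.60e-07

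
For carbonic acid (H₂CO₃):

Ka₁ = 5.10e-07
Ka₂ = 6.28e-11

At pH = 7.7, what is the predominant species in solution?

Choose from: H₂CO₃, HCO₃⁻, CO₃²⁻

pKa₁ = 6.29, pKa₂ = 10.20. For a polyprotic acid the predominant species crosses at each pKa: below pKa_n the protonated form dominates, above it the deprotonated form does. At pH = 7.7, the predominant species is HCO₃⁻.

HCO₃⁻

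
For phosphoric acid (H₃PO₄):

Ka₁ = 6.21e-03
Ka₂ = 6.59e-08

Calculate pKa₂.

pKa₂ = -log(Ka₂) = -log(6.59e-08) = 7.18.

pK_{a2} = 7.18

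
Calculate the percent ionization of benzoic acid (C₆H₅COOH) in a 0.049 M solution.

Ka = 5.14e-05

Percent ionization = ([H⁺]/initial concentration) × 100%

Using Ka equilibrium: x² + Ka×x - Ka×C = 0. Solving: [H⁺] = 1.5615e-03. Percent = (1.5615e-03/0.049) × 100

Percent ionization = 3.19%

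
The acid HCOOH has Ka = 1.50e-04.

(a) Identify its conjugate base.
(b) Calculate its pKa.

(a) The conjugate base is formed by removing one H⁺ from HCOOH, giving HCOO⁻. (b) pKa = -log(Ka) = -log(1.50e-04) = 3.82.

Conjugate base: HCOO⁻; pK_a = 3.82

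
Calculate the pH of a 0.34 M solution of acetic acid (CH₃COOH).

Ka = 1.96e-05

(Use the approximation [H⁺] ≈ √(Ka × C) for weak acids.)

[H⁺] = √(Ka × C) = √(1.96e-05 × 0.34) = 2.5815e-03. pH = -log(2.5815e-03)

pH = 2.59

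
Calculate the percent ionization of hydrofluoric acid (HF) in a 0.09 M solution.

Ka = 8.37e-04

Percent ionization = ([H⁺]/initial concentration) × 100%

Using Ka equilibrium: x² + Ka×x - Ka×C = 0. Solving: [H⁺] = 8.2709e-03. Percent = (8.2709e-03/0.09) × 100

Percent ionization = 9.19%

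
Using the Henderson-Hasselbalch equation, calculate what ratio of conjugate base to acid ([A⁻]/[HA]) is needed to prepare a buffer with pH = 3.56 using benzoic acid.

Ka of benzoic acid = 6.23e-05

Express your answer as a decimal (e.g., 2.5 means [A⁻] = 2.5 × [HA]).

pKa = -log(6.23e-05) = 4.2055. pH = pKa + log([A⁻]/[HA]), so log([A⁻]/[HA]) = pH − pKa = 3.56 − 4.2055 = -0.6455. [A⁻]/[HA] = 10^(-0.6455) = 0.226

[A⁻]/[HA] = 0.226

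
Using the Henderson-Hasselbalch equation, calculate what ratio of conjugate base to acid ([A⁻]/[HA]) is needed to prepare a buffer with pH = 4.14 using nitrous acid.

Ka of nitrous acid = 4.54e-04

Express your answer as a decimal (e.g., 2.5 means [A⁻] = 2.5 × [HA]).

pKa = -log(4.54e-04) = 3.3429. pH = pKa + log([A⁻]/[HA]), so log([A⁻]/[HA]) = pH − pKa = 4.14 − 3.3429 = 0.7971. [A⁻]/[HA] = 10^(0.7971) = 6.27

[A⁻]/[HA] = 6.27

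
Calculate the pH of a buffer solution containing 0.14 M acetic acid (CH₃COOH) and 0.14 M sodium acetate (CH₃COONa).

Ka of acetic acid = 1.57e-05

pKa = -log(1.57e-05) = 4.80. pH = pKa + log([A⁻]/[HA]) = 4.80 + log(0.14/0.14)

pH = 4.80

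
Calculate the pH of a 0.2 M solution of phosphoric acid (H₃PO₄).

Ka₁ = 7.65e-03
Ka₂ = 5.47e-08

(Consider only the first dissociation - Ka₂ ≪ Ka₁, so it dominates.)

First dissociation dominates. From Ka₁ = [H⁺][HA⁻]/[H₂A], x² + Ka₁·x − Ka₁·C = 0 with C = 0.2 M and Ka₁ = 7.65e-03. Solving: [H⁺] = (−Ka₁ + √(Ka₁² + 4·Ka₁·C)) / 2 = 3.5477e-02 M. pH = -log(3.5477e-02) = 1.45.

pH = 1.45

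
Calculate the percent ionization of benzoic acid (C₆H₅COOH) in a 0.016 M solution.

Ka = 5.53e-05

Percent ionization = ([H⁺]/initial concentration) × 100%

Using Ka equilibrium: x² + Ka×x - Ka×C = 0. Solving: [H⁺] = 9.1339e-04. Percent = (9.1339e-04/0.016) × 100

Percent ionization = 5.71%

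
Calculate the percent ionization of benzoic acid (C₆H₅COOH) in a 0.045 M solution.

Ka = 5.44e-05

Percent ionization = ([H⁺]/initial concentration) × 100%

Using Ka equilibrium: x² + Ka×x - Ka×C = 0. Solving: [H⁺] = 1.5376e-03. Percent = (1.5376e-03/0.045) × 100

Percent ionization = 3.42%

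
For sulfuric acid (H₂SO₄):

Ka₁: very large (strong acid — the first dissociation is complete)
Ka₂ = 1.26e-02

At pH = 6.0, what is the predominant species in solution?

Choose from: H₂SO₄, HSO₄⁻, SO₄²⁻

The first dissociation is complete, so H₂SO₄ itself is never the predominant species in water; pKa₂ = -log(1.26e-02) = 1.90. For a polyprotic acid the predominant species crosses at each pKa: below pKa_n the protonated form dominates, above it the deprotonated form does. At pH = 6.0, the predominant species is SO₄²⁻.

SO₄²⁻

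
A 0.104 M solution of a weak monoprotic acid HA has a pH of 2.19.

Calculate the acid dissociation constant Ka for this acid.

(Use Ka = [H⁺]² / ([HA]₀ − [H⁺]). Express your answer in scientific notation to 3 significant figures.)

[H⁺] = 10^(−pH) = 10^(−2.19) = 6.457e-03 M. For HA ⇌ H⁺ + A⁻, Ka = [H⁺][A⁻]/[HA] = [H⁺]² / ([HA]₀ − [H⁺]) = (6.457e-03)² / (0.104 − 6.457e-03) = 4.27e-04.

K_a = 4.27e-04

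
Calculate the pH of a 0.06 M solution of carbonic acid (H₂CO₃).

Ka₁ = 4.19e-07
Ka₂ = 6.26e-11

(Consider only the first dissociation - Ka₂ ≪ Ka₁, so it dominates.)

First dissociation dominates. From Ka₁ = [H⁺][HA⁻]/[H₂A], x² + Ka₁·x − Ka₁·C = 0 with C = 0.06 M and Ka₁ = 4.19e-07. Solving: [H⁺] = (−Ka₁ + √(Ka₁² + 4·Ka₁·C)) / 2 = 1.5835e-04 M. pH = -log(1.5835e-04) = 3.80.

pH = 3.80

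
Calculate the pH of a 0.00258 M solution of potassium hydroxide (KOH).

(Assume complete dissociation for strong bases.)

[OH⁻] = 0.00258 M for strong base. pOH = -log[OH⁻] = 2.59, pH = 14 - pOH

pH = 11.41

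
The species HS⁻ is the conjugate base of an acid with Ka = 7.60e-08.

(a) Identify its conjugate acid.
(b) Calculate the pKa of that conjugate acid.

(a) The conjugate acid is formed by adding one H⁺ to HS⁻, giving H₂S. (b) pKa = -log(Ka) = -log(7.60e-08) = 7.12.

Conjugate acid: H₂S; pK_a = 7.12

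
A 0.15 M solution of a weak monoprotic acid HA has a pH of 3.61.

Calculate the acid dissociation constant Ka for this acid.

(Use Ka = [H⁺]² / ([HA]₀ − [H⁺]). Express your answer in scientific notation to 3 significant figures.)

[H⁺] = 10^(−pH) = 10^(−3.61) = 2.455e-04 M. For HA ⇌ H⁺ + A⁻, Ka = [H⁺][A⁻]/[HA] = [H⁺]² / ([HA]₀ − [H⁺]) = (2.455e-04)² / (0.15 − 2.455e-04) = 4.02e-07.

K_a = 4.02e-07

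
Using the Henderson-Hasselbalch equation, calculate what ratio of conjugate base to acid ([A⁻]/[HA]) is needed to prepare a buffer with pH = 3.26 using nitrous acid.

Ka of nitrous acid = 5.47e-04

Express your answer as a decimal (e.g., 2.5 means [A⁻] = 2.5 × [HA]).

pKa = -log(5.47e-04) = 3.2620. pH = pKa + log([A⁻]/[HA]), so log([A⁻]/[HA]) = pH − pKa = 3.26 − 3.2620 = -0.0020. [A⁻]/[HA] = 10^(-0.0020) = 0.995

[A⁻]/[HA] = 0.995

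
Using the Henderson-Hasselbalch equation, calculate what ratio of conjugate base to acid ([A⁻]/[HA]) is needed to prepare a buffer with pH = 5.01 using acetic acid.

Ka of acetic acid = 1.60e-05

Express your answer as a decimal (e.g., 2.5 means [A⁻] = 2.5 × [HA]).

pKa = -log(1.60e-05) = 4.7959. pH = pKa + log([A⁻]/[HA]), so log([A⁻]/[HA]) = pH − pKa = 5.01 − 4.7959 = 0.2141. [A⁻]/[HA] = 10^(0.2141) = 1.64

[A⁻]/[HA] = 1.64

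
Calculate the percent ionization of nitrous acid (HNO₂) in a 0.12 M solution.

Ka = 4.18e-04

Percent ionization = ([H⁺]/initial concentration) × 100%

Using Ka equilibrium: x² + Ka×x - Ka×C = 0. Solving: [H⁺] = 6.8765e-03. Percent = (6.8765e-03/0.12) × 100

Percent ionization = 5.73%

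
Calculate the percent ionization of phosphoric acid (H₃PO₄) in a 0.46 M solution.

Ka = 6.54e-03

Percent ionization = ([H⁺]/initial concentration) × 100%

Using Ka equilibrium: x² + Ka×x - Ka×C = 0. Solving: [H⁺] = 5.1676e-02. Percent = (5.1676e-02/0.46) × 100

Percent ionization = 11.2%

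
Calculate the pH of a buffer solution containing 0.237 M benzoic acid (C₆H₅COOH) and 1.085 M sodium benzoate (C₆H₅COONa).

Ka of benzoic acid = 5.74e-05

pKa = -log(5.74e-05) = 4.24. pH = pKa + log([A⁻]/[HA]) = 4.24 + log(1.085/0.237)

pH = 4.90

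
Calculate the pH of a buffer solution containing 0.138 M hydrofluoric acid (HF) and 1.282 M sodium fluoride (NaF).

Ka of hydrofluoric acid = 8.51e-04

pKa = -log(8.51e-04) = 3.07. pH = pKa + log([A⁻]/[HA]) = 3.07 + log(1.282/0.138)

pH = 4.04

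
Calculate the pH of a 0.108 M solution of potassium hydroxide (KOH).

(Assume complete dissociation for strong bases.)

[OH⁻] = 0.108 M for strong base. pOH = -log[OH⁻] = 0.97, pH = 14 - pOH

pH = 13.03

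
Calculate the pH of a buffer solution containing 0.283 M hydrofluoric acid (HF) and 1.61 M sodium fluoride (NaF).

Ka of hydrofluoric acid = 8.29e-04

pKa = -log(8.29e-04) = 3.08. pH = pKa + log([A⁻]/[HA]) = 3.08 + log(1.61/0.283)

pH = 3.84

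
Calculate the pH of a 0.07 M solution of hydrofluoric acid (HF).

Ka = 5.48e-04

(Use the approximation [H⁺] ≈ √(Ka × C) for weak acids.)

[H⁺] = √(Ka × C) = √(5.48e-04 × 0.07) = 6.1935e-03. pH = -log(6.1935e-03)

pH = 2.21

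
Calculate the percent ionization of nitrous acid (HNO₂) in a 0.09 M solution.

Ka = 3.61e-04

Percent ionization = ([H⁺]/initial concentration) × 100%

Using Ka equilibrium: x² + Ka×x - Ka×C = 0. Solving: [H⁺] = 5.5224e-03. Percent = (5.5224e-03/0.09) × 100

Percent ionization = 6.14%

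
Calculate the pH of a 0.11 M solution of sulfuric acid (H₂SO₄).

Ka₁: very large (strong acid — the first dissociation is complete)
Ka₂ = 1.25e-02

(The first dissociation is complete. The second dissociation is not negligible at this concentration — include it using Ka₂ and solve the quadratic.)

First dissociation is complete: [H⁺]₀ = [HSO₄⁻]₀ = C = 0.11 M. Second dissociation HSO₄⁻ ⇌ H⁺ + SO₄²⁻: let x = [SO₄²⁻]. Ka₂ = (C + x)·x / (C − x) = 1.25e-02 → x² + (C + Ka₂)·x − Ka₂·C = 0 → x² + 0.12250·x − 1.375e-03 = 0. x = (−0.12250 + √(0.12250² + 4 × 1.375e-03)) / 2 = 1.0350e-02 M. [H⁺] = C + x = 0.11 + 1.0350e-02 = 1.2035e-01 M. pH = -log(1.2035e-01) = 0.92.

pH = 0.92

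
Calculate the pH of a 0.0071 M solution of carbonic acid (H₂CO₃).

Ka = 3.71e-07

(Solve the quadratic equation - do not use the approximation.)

x² + Ka×x - Ka×C = 0. Using quadratic formula: [H⁺] = 5.1138e-05

pH = 4.29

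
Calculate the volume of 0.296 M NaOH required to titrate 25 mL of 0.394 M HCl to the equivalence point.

At equivalence: moles acid = moles base. moles HCl = 0.394 × 25/1000 = 0.00985 mol. V_base = moles / 0.296 × 1000 = 33.3 mL.

V_{base} = 33.3 mL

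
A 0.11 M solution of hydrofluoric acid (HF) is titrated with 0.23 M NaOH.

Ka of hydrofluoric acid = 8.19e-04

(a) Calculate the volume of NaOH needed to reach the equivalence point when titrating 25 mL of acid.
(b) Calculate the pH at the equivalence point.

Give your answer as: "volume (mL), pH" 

moles acid = 0.11 × 25/1000 = 0.00275 mol; V_base = moles/0.23 × 1000 = 12.0 mL. At equivalence only the conjugate base is present: [A⁻] = 0.00275/0.037 = 7.4412e-02 M. Kb = Kw/Ka = 1.22e-11; [OH⁻] = √(Kb × [A⁻]) = 9.5319e-07; pOH = 6.02; pH = 14 - pOH = 7.98.

V = 12.0 mL, pH = 7.98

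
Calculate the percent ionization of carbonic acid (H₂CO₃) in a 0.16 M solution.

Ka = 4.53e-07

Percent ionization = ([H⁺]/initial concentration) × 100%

Using Ka equilibrium: x² + Ka×x - Ka×C = 0. Solving: [H⁺] = 2.6899e-04. Percent = (2.6899e-04/0.16) × 100

Percent ionization = 0.168%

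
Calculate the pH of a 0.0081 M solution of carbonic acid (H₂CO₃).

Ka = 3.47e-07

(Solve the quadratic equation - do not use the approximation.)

x² + Ka×x - Ka×C = 0. Using quadratic formula: [H⁺] = 5.2843e-05

pH = 4.28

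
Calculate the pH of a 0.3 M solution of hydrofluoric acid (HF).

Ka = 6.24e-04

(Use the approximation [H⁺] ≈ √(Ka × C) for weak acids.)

[H⁺] = √(Ka × C) = √(6.24e-04 × 0.3) = 1.3682e-02. pH = -log(1.3682e-02)

pH = 1.86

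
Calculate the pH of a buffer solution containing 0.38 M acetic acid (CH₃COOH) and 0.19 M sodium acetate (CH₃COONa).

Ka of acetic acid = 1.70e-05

pKa = -log(1.70e-05) = 4.77. pH = pKa + log([A⁻]/[HA]) = 4.77 + log(0.19/0.38)

pH = 4.47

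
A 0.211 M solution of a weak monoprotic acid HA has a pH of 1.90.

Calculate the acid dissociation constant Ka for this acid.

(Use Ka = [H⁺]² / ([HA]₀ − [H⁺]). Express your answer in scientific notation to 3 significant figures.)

[H⁺] = 10^(−pH) = 10^(−1.90) = 1.259e-02 M. For HA ⇌ H⁺ + A⁻, Ka = [H⁺][A⁻]/[HA] = [H⁺]² / ([HA]₀ − [H⁺]) = (1.259e-02)² / (0.211 − 1.259e-02) = 7.99e-04.

K_a = 7.99e-04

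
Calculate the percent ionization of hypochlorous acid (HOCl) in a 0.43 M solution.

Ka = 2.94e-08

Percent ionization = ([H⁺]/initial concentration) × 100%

Using Ka equilibrium: x² + Ka×x - Ka×C = 0. Solving: [H⁺] = 1.1242e-04. Percent = (1.1242e-04/0.43) × 100

Percent ionization = 0.0261%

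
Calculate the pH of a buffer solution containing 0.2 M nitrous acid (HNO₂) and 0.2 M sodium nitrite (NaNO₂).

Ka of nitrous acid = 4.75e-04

pKa = -log(4.75e-04) = 3.32. pH = pKa + log([A⁻]/[HA]) = 3.32 + log(0.2/0.2)

pH = 3.32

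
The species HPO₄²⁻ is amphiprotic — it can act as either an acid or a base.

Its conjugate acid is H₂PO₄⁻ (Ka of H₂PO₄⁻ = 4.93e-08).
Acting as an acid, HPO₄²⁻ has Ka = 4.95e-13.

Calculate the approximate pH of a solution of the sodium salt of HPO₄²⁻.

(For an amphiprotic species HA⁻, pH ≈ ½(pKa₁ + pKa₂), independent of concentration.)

pKa₁ = -log(4.93e-08) = 7.31; pKa₂ = -log(4.95e-13) = 12.31. For an amphiprotic species, pH ≈ ½(pKa₁ + pKa₂) = ½(7.31 + 12.31) = 9.81.

pH = 9.81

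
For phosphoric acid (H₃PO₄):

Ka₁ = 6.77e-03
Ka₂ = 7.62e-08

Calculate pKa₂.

pKa₂ = -log(Ka₂) = -log(7.62e-08) = 7.12.

pK_{a2} = 7.12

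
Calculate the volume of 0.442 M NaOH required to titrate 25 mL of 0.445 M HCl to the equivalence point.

At equivalence: moles acid = moles base. moles HCl = 0.445 × 25/1000 = 0.01112 mol. V_base = moles / 0.442 × 1000 = 25.2 mL.

V_{base} = 25.2 mL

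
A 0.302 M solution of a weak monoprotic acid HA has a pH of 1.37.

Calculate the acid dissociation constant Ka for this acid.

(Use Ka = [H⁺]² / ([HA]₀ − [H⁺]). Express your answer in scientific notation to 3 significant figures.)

[H⁺] = 10^(−pH) = 10^(−1.37) = 4.266e-02 M. For HA ⇌ H⁺ + A⁻, Ka = [H⁺][A⁻]/[HA] = [H⁺]² / ([HA]₀ − [H⁺]) = (4.266e-02)² / (0.302 − 4.266e-02) = 7.02e-03.

K_a = 7.02e-03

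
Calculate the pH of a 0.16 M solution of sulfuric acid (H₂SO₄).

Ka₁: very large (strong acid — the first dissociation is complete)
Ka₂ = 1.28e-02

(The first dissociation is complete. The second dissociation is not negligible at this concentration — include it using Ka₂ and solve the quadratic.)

First dissociation is complete: [H⁺]₀ = [HSO₄⁻]₀ = C = 0.16 M. Second dissociation HSO₄⁻ ⇌ H⁺ + SO₄²⁻: let x = [SO₄²⁻]. Ka₂ = (C + x)·x / (C − x) = 1.28e-02 → x² + (C + Ka₂)·x − Ka₂·C = 0 → x² + 0.17280·x − 2.048e-03 = 0. x = (−0.17280 + √(0.17280² + 4 × 2.048e-03)) / 2 = 1.1134e-02 M. [H⁺] = C + x = 0.16 + 1.1134e-02 = 1.7113e-01 M. pH = -log(1.7113e-01) = 0.77.

pH = 0.77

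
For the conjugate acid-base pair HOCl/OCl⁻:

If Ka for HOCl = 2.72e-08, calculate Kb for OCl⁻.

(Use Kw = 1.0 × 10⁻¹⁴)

For a conjugate pair Ka × Kb = Kw, so Kb = Kw/Ka = 1.0 × 10⁻¹⁴ / 2.72e-08 = 3.68e-07.

K_b = 3.68e-07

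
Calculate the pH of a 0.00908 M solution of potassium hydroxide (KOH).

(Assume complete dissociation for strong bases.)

[OH⁻] = 0.00908 M for strong base. pOH = -log[OH⁻] = 2.04, pH = 14 - pOH

pH = 11.96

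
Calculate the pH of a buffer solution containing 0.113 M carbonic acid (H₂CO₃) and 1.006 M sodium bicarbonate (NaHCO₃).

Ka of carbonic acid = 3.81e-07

pKa = -log(3.81e-07) = 6.42. pH = pKa + log([A⁻]/[HA]) = 6.42 + log(1.006/0.113)

pH = 7.37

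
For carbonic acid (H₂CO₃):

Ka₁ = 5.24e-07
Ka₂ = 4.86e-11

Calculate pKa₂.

pKa₂ = -log(Ka₂) = -log(4.86e-11) = 10.31.

pK_{a2} = 10.31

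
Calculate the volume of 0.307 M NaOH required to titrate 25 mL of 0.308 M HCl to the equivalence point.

At equivalence: moles acid = moles base. moles HCl = 0.308 × 25/1000 = 0.0077 mol. V_base = moles / 0.307 × 1000 = 25.1 mL.

V_{base} = 25.1 mL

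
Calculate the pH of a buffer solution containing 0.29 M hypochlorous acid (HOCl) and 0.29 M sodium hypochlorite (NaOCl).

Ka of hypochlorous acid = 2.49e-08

pKa = -log(2.49e-08) = 7.60. pH = pKa + log([A⁻]/[HA]) = 7.60 + log(0.29/0.29)

pH = 7.60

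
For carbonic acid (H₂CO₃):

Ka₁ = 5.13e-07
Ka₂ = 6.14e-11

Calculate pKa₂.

pKa₂ = -log(Ka₂) = -log(6.14e-11) = 10.21.

pK_{a2} = 10.21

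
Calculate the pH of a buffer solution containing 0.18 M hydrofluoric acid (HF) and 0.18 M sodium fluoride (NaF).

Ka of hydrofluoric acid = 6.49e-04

pKa = -log(6.49e-04) = 3.19. pH = pKa + log([A⁻]/[HA]) = 3.19 + log(0.18/0.18)

pH = 3.19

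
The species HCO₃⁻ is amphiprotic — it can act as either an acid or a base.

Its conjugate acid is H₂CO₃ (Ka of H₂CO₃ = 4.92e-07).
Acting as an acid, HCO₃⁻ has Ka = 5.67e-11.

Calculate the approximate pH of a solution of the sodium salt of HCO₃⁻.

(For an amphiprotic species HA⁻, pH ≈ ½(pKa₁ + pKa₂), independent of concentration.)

pKa₁ = -log(4.92e-07) = 6.31; pKa₂ = -log(5.67e-11) = 10.25. For an amphiprotic species, pH ≈ ½(pKa₁ + pKa₂) = ½(6.31 + 10.25) = 8.28.

pH = 8.28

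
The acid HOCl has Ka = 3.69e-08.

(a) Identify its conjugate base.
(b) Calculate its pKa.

(a) The conjugate base is formed by removing one H⁺ from HOCl, giving OCl⁻. (b) pKa = -log(Ka) = -log(3.69e-08) = 7.43.

Conjugate base: OCl⁻; pK_a = 7.43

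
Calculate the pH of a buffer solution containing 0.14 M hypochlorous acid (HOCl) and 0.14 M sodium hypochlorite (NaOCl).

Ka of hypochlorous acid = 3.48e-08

pKa = -log(3.48e-08) = 7.46. pH = pKa + log([A⁻]/[HA]) = 7.46 + log(0.14/0.14)

pH = 7.46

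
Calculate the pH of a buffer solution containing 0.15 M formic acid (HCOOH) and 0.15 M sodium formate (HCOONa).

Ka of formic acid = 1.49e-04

pKa = -log(1.49e-04) = 3.83. pH = pKa + log([A⁻]/[HA]) = 3.83 + log(0.15/0.15)

pH = 3.83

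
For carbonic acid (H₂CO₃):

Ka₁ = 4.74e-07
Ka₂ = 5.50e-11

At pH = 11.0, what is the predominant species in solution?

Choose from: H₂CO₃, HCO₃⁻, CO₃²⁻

pKa₁ = 6.32, pKa₂ = 10.26. For a polyprotic acid the predominant species crosses at each pKa: below pKa_n the protonated form dominates, above it the deprotonated form does. At pH = 11.0, the predominant species is CO₃²⁻.

CO₃²⁻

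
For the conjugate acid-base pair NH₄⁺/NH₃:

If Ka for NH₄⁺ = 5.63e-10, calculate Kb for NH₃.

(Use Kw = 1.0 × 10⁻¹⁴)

For a conjugate pair Ka × Kb = Kw, so Kb = Kw/Ka = 1.0 × 10⁻¹⁴ / 5.63e-10 = 1.78e-05.

K_b = 1.78e-05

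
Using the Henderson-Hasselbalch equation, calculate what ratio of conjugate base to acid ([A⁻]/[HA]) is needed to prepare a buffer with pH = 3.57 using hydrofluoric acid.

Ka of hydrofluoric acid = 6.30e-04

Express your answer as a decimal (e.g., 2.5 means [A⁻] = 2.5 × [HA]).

pKa = -log(6.30e-04) = 3.2007. pH = pKa + log([A⁻]/[HA]), so log([A⁻]/[HA]) = pH − pKa = 3.57 − 3.2007 = 0.3693. [A⁻]/[HA] = 10^(0.3693) = 2.34

[A⁻]/[HA] = 2.34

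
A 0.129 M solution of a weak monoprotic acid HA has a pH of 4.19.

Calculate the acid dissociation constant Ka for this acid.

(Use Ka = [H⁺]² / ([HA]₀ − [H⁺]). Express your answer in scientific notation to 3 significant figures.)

[H⁺] = 10^(−pH) = 10^(−4.19) = 6.457e-05 M. For HA ⇌ H⁺ + A⁻, Ka = [H⁺][A⁻]/[HA] = [H⁺]² / ([HA]₀ − [H⁺]) = (6.457e-05)² / (0.129 − 6.457e-05) = 3.23e-08.

K_a = 3.23e-08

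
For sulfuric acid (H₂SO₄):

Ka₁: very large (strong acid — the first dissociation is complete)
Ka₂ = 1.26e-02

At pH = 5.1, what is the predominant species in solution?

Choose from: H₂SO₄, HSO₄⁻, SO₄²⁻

The first dissociation is complete, so H₂SO₄ itself is never the predominant species in water; pKa₂ = -log(1.26e-02) = 1.90. For a polyprotic acid the predominant species crosses at each pKa: below pKa_n the protonated form dominates, above it the deprotonated form does. At pH = 5.1, the predominant species is SO₄²⁻.

SO₄²⁻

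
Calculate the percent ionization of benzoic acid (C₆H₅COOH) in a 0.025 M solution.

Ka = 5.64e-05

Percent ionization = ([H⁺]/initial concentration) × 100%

Using Ka equilibrium: x² + Ka×x - Ka×C = 0. Solving: [H⁺] = 1.1596e-03. Percent = (1.1596e-03/0.025) × 100

Percent ionization = 4.64%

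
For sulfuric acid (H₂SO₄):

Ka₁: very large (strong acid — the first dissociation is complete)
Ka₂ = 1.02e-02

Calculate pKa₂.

pKa₂ = -log(Ka₂) = -log(1.02e-02) = 1.99.

pK_{a2} = 1.99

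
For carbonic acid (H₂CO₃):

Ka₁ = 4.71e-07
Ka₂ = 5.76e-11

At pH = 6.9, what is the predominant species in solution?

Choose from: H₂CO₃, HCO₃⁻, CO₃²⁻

pKa₁ = 6.33, pKa₂ = 10.24. For a polyprotic acid the predominant species crosses at each pKa: below pKa_n the protonated form dominates, above it the deprotonated form does. At pH = 6.9, the predominant species is HCO₃⁻.

HCO₃⁻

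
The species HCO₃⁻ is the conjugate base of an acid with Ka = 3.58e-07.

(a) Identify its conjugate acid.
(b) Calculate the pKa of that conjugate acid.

(a) The conjugate acid is formed by adding one H⁺ to HCO₃⁻, giving H₂CO₃. (b) pKa = -log(Ka) = -log(3.58e-07) = 6.45.

Conjugate acid: H₂CO₃; pK_a = 6.45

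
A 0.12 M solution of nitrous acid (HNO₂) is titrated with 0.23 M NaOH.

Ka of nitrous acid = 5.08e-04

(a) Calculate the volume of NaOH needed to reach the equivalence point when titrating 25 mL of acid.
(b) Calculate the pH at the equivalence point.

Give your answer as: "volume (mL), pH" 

moles acid = 0.12 × 25/1000 = 0.003 mol; V_base = moles/0.23 × 1000 = 13.0 mL. At equivalence only the conjugate base is present: [A⁻] = 0.003/0.038 = 7.8857e-02 M. Kb = Kw/Ka = 1.97e-11; [OH⁻] = √(Kb × [A⁻]) = 1.2459e-06; pOH = 5.90; pH = 14 - pOH = 8.10.

V = 13.0 mL, pH = 8.10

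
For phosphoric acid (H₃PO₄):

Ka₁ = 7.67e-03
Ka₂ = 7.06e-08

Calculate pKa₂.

pKa₂ = -log(Ka₂) = -log(7.06e-08) = 7.15.

pK_{a2} = 7.15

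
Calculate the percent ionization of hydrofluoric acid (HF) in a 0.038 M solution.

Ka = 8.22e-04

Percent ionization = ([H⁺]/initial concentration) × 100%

Using Ka equilibrium: x² + Ka×x - Ka×C = 0. Solving: [H⁺] = 5.1930e-03. Percent = (5.1930e-03/0.038) × 100

Percent ionization = 13.7%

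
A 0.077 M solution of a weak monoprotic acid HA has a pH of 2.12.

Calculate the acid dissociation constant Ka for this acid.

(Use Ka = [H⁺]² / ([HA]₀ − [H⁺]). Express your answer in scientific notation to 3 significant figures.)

[H⁺] = 10^(−pH) = 10^(−2.12) = 7.586e-03 M. For HA ⇌ H⁺ + A⁻, Ka = [H⁺][A⁻]/[HA] = [H⁺]² / ([HA]₀ − [H⁺]) = (7.586e-03)² / (0.077 − 7.586e-03) = 8.29e-04.

K_a = 8.29e-04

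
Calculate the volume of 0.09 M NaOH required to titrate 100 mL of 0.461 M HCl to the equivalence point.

At equivalence: moles acid = moles base. moles HCl = 0.461 × 100/1000 = 0.0461 mol. V_base = moles / 0.09 × 1000 = 512.2 mL.

V_{base} = 512.2 mL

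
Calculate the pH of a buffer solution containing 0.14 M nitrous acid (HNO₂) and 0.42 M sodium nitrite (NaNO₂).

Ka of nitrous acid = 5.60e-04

pKa = -log(5.60e-04) = 3.25. pH = pKa + log([A⁻]/[HA]) = 3.25 + log(0.42/0.14)

pH = 3.73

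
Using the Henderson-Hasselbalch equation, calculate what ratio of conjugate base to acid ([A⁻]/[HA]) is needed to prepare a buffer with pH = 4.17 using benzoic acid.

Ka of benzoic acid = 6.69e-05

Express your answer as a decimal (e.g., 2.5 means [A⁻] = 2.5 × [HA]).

pKa = -log(6.69e-05) = 4.1746. pH = pKa + log([A⁻]/[HA]), so log([A⁻]/[HA]) = pH − pKa = 4.17 − 4.1746 = -0.0046. [A⁻]/[HA] = 10^(-0.0046) = 0.990

[A⁻]/[HA] = 0.990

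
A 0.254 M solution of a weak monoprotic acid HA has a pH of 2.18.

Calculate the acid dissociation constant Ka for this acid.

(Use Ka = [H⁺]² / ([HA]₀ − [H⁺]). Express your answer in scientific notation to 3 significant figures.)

[H⁺] = 10^(−pH) = 10^(−2.18) = 6.607e-03 M. For HA ⇌ H⁺ + A⁻, Ka = [H⁺][A⁻]/[HA] = [H⁺]² / ([HA]₀ − [H⁺]) = (6.607e-03)² / (0.254 − 6.607e-03) = 1.76e-04.

K_a = 1.76e-04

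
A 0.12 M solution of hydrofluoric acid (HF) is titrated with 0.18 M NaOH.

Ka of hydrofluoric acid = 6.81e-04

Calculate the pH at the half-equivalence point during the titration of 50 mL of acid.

At half-equivalence [HA] = [A⁻], so Henderson-Hasselbalch gives pH = pKa = -log(6.81e-04) = 3.17.

pH = pKa = 3.17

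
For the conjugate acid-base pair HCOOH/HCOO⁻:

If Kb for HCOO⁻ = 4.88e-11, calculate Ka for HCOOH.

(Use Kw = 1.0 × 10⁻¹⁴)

For a conjugate pair Ka × Kb = Kw, so Ka = Kw/Kb = 1.0 × 10⁻¹⁴ / 4.88e-11 = 2.05e-04.

K_a = 2.05e-04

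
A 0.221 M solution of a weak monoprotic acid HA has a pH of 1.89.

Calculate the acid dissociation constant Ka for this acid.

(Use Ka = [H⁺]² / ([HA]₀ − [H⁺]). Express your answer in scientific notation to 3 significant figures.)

[H⁺] = 10^(−pH) = 10^(−1.89) = 1.288e-02 M. For HA ⇌ H⁺ + A⁻, Ka = [H⁺][A⁻]/[HA] = [H⁺]² / ([HA]₀ − [H⁺]) = (1.288e-02)² / (0.221 − 1.288e-02) = 7.97e-04.

K_a = 7.97e-04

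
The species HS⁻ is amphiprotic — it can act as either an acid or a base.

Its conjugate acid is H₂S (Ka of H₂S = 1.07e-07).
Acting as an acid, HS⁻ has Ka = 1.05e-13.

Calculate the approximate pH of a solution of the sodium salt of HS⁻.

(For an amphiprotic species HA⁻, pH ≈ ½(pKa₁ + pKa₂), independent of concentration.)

pKa₁ = -log(1.07e-07) = 6.97; pKa₂ = -log(1.05e-13) = 12.98. For an amphiprotic species, pH ≈ ½(pKa₁ + pKa₂) = ½(6.97 + 12.98) = 9.97.

pH = 9.97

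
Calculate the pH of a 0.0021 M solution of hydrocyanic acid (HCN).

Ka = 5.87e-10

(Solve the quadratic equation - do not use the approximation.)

x² + Ka×x - Ka×C = 0. Using quadratic formula: [H⁺] = 1.1100e-06

pH = 5.95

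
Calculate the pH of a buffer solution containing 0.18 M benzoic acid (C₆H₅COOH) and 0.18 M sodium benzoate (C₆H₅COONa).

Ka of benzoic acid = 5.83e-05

pKa = -log(5.83e-05) = 4.23. pH = pKa + log([A⁻]/[HA]) = 4.23 + log(0.18/0.18)

pH = 4.23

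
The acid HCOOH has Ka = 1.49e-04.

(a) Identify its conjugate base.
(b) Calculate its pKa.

(a) The conjugate base is formed by removing one H⁺ from HCOOH, giving HCOO⁻. (b) pKa = -log(Ka) = -log(1.49e-04) = 3.83.

Conjugate base: HCOO⁻; pK_a = 3.83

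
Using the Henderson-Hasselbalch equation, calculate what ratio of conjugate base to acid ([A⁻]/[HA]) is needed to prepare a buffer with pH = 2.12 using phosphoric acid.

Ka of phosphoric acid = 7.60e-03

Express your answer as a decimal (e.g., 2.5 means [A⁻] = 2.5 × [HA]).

pKa = -log(7.60e-03) = 2.1192. pH = pKa + log([A⁻]/[HA]), so log([A⁻]/[HA]) = pH − pKa = 2.12 − 2.1192 = 0.0008. [A⁻]/[HA] = 10^(0.0008) = 1.00

[A⁻]/[HA] = 1.00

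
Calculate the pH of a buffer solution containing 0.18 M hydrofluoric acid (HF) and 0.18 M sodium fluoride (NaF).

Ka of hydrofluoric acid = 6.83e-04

pKa = -log(6.83e-04) = 3.17. pH = pKa + log([A⁻]/[HA]) = 3.17 + log(0.18/0.18)

pH = 3.17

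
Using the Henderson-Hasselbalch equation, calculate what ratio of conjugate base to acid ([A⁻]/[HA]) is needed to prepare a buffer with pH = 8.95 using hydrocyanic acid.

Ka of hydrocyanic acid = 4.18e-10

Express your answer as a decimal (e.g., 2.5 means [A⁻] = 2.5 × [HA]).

pKa = -log(4.18e-10) = 9.3788. pH = pKa + log([A⁻]/[HA]), so log([A⁻]/[HA]) = pH − pKa = 8.95 − 9.3788 = -0.4288. [A⁻]/[HA] = 10^(-0.4288) = 0.373

[A⁻]/[HA] = 0.373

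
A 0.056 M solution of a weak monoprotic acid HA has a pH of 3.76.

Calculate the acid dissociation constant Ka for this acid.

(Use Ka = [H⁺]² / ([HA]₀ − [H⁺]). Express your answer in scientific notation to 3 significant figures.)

[H⁺] = 10^(−pH) = 10^(−3.76) = 1.738e-04 M. For HA ⇌ H⁺ + A⁻, Ka = [H⁺][A⁻]/[HA] = [H⁺]² / ([HA]₀ − [H⁺]) = (1.738e-04)² / (0.056 − 1.738e-04) = 5.41e-07.

K_a = 5.41e-07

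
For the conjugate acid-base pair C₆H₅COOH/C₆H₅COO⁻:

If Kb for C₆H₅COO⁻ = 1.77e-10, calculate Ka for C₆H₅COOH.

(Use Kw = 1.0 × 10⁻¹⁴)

For a conjugate pair Ka × Kb = Kw, so Ka = Kw/Kb = 1.0 × 10⁻¹⁴ / 1.77e-10 = 5.65e-05.

K_a = 5.65e-05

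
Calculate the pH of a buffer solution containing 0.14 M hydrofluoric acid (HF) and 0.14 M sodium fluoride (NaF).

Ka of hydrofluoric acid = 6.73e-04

pKa = -log(6.73e-04) = 3.17. pH = pKa + log([A⁻]/[HA]) = 3.17 + log(0.14/0.14)

pH = 3.17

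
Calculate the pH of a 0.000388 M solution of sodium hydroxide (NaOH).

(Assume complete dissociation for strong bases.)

[OH⁻] = 0.000388 M for strong base. pOH = -log[OH⁻] = 3.41, pH = 14 - pOH

pH = 10.59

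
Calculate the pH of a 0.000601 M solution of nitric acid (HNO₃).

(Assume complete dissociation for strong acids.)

[H⁺] = 0.000601 M for strong acid. pH = -log[H⁺] = -log(0.000601)

pH = 3.22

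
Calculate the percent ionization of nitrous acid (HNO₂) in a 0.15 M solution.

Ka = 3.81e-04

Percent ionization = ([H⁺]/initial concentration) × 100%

Using Ka equilibrium: x² + Ka×x - Ka×C = 0. Solving: [H⁺] = 7.3717e-03. Percent = (7.3717e-03/0.15) × 100

Percent ionization = 4.91%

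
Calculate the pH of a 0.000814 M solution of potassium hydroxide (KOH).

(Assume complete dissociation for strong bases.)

[OH⁻] = 0.000814 M for strong base. pOH = -log[OH⁻] = 3.09, pH = 14 - pOH

pH = 10.91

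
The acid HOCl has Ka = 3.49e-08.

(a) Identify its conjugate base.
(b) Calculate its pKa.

(a) The conjugate base is formed by removing one H⁺ from HOCl, giving OCl⁻. (b) pKa = -log(Ka) = -log(3.49e-08) = 7.46.

Conjugate base: OCl⁻; pK_a = 7.46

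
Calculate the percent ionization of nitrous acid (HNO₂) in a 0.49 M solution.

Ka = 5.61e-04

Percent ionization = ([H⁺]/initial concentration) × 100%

Using Ka equilibrium: x² + Ka×x - Ka×C = 0. Solving: [H⁺] = 1.6302e-02. Percent = (1.6302e-02/0.49) × 100

Percent ionization = 3.33%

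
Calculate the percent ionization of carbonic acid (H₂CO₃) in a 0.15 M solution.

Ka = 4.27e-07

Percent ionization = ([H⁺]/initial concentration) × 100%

Using Ka equilibrium: x² + Ka×x - Ka×C = 0. Solving: [H⁺] = 2.5287e-04. Percent = (2.5287e-04/0.15) × 100

Percent ionization = 0.169%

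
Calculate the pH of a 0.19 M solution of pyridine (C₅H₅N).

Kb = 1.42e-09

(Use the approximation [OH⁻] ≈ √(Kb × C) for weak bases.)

[OH⁻] = √(Kb × C) = √(1.42e-09 × 0.19) = 1.6426e-05. pOH = 4.78, pH = 14 - pOH

pH = 9.22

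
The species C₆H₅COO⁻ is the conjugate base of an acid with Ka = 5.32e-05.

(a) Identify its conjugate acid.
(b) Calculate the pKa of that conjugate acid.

(a) The conjugate acid is formed by adding one H⁺ to C₆H₅COO⁻, giving C₆H₅COOH. (b) pKa = -log(Ka) = -log(5.32e-05) = 4.27.

Conjugate acid: C₆H₅COOH; pK_a = 4.27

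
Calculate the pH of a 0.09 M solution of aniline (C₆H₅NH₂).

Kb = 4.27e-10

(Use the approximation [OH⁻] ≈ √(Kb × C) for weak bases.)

[OH⁻] = √(Kb × C) = √(4.27e-10 × 0.09) = 6.1992e-06. pOH = 5.21, pH = 14 - pOH

pH = 8.79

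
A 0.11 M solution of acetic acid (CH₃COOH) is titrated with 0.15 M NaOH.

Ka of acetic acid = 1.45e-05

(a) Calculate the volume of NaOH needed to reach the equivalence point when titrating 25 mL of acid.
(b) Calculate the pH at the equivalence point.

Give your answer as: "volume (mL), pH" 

moles acid = 0.11 × 25/1000 = 0.00275 mol; V_base = moles/0.15 × 1000 = 18.3 mL. At equivalence only the conjugate base is present: [A⁻] = 0.00275/0.043 = 6.3462e-02 M. Kb = Kw/Ka = 6.90e-10; [OH⁻] = √(Kb × [A⁻]) = 6.6156e-06; pOH = 5.18; pH = 14 - pOH = 8.82.

V = 18.3 mL, pH = 8.82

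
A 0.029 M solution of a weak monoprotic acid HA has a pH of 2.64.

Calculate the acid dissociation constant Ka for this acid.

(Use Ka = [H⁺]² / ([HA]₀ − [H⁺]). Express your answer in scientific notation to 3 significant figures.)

[H⁺] = 10^(−pH) = 10^(−2.64) = 2.291e-03 M. For HA ⇌ H⁺ + A⁻, Ka = [H⁺][A⁻]/[HA] = [H⁺]² / ([HA]₀ − [H⁺]) = (2.291e-03)² / (0.029 − 2.291e-03) = 1.96e-04.

K_a = 1.96e-04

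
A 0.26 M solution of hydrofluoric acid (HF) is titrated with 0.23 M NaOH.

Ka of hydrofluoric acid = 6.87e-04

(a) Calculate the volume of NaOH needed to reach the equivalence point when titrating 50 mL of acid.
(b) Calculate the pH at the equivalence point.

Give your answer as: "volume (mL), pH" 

moles acid = 0.26 × 50/1000 = 0.013 mol; V_base = moles/0.23 × 1000 = 56.5 mL. At equivalence only the conjugate base is present: [A⁻] = 0.013/0.107 = 1.2204e-01 M. Kb = Kw/Ka = 1.46e-11; [OH⁻] = √(Kb × [A⁻]) = 1.3328e-06; pOH = 5.88; pH = 14 - pOH = 8.12.

V = 56.5 mL, pH = 8.12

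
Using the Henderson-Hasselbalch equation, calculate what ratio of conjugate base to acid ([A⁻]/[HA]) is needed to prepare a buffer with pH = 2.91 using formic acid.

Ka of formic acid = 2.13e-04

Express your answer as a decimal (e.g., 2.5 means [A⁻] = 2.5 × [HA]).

pKa = -log(2.13e-04) = 3.6716. pH = pKa + log([A⁻]/[HA]), so log([A⁻]/[HA]) = pH − pKa = 2.91 − 3.6716 = -0.7616. [A⁻]/[HA] = 10^(-0.7616) = 0.173

[A⁻]/[HA] = 0.173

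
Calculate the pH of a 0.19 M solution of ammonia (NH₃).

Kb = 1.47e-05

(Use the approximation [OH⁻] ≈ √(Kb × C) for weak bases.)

[OH⁻] = √(Kb × C) = √(1.47e-05 × 0.19) = 1.6712e-03. pOH = 2.78, pH = 14 - pOH

pH = 11.22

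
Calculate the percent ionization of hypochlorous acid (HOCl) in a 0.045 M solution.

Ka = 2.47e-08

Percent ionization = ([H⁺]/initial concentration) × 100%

Using Ka equilibrium: x² + Ka×x - Ka×C = 0. Solving: [H⁺] = 3.3327e-05. Percent = (3.3327e-05/0.045) × 100

Percent ionization = 0.0741%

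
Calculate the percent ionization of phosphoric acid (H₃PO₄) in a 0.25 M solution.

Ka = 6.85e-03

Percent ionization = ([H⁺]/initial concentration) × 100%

Using Ka equilibrium: x² + Ka×x - Ka×C = 0. Solving: [H⁺] = 3.8099e-02. Percent = (3.8099e-02/0.25) × 100

Percent ionization = 15.2%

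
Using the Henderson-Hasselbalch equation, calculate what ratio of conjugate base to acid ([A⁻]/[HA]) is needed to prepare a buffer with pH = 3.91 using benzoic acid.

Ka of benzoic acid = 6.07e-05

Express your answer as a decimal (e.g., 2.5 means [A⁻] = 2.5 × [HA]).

pKa = -log(6.07e-05) = 4.2168. pH = pKa + log([A⁻]/[HA]), so log([A⁻]/[HA]) = pH − pKa = 3.91 − 4.2168 = -0.3068. [A⁻]/[HA] = 10^(-0.3068) = 0.493

[A⁻]/[HA] = 0.493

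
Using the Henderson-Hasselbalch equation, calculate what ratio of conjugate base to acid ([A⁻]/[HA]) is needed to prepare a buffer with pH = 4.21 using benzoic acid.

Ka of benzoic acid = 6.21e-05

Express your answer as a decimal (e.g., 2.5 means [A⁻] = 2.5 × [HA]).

pKa = -log(6.21e-05) = 4.2069. pH = pKa + log([A⁻]/[HA]), so log([A⁻]/[HA]) = pH − pKa = 4.21 − 4.2069 = 0.0031. [A⁻]/[HA] = 10^(0.0031) = 1.01

[A⁻]/[HA] = 1.01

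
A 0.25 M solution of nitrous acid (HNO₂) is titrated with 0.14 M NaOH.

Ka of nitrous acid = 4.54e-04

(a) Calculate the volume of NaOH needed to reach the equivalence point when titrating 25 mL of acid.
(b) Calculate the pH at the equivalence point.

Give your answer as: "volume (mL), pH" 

moles acid = 0.25 × 25/1000 = 0.00625 mol; V_base = moles/0.14 × 1000 = 44.6 mL. At equivalence only the conjugate base is present: [A⁻] = 0.00625/0.070 = 8.9744e-02 M. Kb = Kw/Ka = 2.20e-11; [OH⁻] = √(Kb × [A⁻]) = 1.4060e-06; pOH = 5.85; pH = 14 - pOH = 8.15.

V = 44.6 mL, pH = 8.15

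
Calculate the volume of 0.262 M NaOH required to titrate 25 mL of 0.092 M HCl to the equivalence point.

At equivalence: moles acid = moles base. moles HCl = 0.092 × 25/1000 = 0.0023 mol. V_base = moles / 0.262 × 1000 = 8.8 mL.

V_{base} = 8.8 mL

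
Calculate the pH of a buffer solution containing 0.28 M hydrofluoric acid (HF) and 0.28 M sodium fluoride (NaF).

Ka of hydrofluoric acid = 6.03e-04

pKa = -log(6.03e-04) = 3.22. pH = pKa + log([A⁻]/[HA]) = 3.22 + log(0.28/0.28)

pH = 3.22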